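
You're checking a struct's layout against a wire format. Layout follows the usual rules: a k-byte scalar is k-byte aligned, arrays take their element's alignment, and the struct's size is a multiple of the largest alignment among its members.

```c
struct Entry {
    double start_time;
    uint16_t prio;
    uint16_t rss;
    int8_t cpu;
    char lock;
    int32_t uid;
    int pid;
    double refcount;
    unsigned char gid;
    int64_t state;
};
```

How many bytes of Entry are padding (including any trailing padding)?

9

@0: start_time [8B, align 8] → 8
@8: prio [2B, align 2] → 10
@10: rss [2B, align 2] → 12
@12: cpu [1B, align 1] → 13
@13: lock [1B, align 1] → 14
+2 pad (align 4)
@16: uid [4B, align 4] → 20
@20: pid [4B, align 4] → 24
@24: refcount [8B, align 8] → 32
@32: gid [1B, align 1] → 33
+7 pad (align 8)
@40: state [8B, align 8] → 48
size 48, align 8
data bytes 39, size 48 → padding 9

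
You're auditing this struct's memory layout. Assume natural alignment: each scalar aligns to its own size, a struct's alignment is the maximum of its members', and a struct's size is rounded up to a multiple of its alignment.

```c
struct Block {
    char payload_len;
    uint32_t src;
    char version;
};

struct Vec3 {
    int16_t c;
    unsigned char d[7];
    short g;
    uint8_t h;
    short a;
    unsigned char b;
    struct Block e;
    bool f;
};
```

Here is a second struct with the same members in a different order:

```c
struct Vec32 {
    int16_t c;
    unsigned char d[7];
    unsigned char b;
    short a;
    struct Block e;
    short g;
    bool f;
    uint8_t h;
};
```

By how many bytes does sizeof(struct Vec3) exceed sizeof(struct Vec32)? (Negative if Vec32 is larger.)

Block: @0: payload_len [1B, align 1] → 1; +3 pad (align 4); @4: src [4B, align 4] → 8; @8: version [1B, align 1] → 9; +3 tail pad (align 4); size 12, align 4
@0: c [2B, align 2] → 2
@2: d [7B, align 1] → 9
+1 pad (align 2)
@10: g [2B, align 2] → 12
@12: h [1B, align 1] → 13
+1 pad (align 2)
@14: a [2B, align 2] → 16
@16: b [1B, align 1] → 17
+3 pad (align 4)
@20: e [12B, align 4] → 32
@32: f [1B, align 1] → 33
+3 tail pad (align 4)
size 36, align 4
— Vec32 —
@0: c [2B, align 2] → 2
@2: d [7B, align 1] → 9
@9: b [1B, align 1] → 10
@10: a [2B, align 2] → 12
@12: e [12B, align 4] → 24
@24: g [2B, align 2] → 26
@26: f [1B, align 1] → 27
@27: h [1B, align 1] → 28
size 28, align 4
36 − 28 = 8

8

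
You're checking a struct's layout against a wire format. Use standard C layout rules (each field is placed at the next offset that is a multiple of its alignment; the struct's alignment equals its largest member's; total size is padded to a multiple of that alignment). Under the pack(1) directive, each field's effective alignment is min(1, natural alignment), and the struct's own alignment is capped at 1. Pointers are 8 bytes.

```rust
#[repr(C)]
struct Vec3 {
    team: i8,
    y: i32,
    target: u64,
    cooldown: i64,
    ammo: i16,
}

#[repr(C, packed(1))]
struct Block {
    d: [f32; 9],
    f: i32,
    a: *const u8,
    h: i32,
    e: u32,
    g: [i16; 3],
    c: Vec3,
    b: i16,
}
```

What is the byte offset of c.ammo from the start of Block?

Vec3: @0: team [1B, align 1] → 1; +3 pad (align 4); @4: y [4B, align 4] → 8; @8: target [8B, align 8] → 16; @16: cooldown [8B, align 8] → 24; @24: ammo [2B, align 2] → 26; +6 tail pad (align 8); size 32, align 8
@0: d [36B, align 1] → 36
@36: f [4B, align 1] → 40
@40: a [8B, align 1] → 48
@48: h [4B, align 1] → 52
@52: e [4B, align 1] → 56
@56: g [6B, align 1] → 62
@62: c [32B, align 1] → 94
within Vec3: ammo at 24
62 + 24 = 86

86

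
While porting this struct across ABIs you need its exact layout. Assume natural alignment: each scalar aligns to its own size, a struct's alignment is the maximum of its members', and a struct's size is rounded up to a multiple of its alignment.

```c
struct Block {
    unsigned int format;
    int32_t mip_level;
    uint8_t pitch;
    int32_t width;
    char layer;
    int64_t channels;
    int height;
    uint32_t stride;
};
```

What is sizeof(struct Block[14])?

560

format at 0 (size 4, align 4) → ends 4
mip_level at 4 (size 4, align 4) → ends 8
pitch at 8 (size 1, align 1) → ends 9
pad 3 to align 4 for width
width at 12 (size 4, align 4) → ends 16
layer at 16 (size 1, align 1) → ends 17
pad 7 to align 8 for channels
channels at 24 (size 8, align 8) → ends 32
height at 32 (size 4, align 4) → ends 36
stride at 36 (size 4, align 4) → ends 40
total 40 bytes, alignment 8
array of 14: 14 × 40 = 560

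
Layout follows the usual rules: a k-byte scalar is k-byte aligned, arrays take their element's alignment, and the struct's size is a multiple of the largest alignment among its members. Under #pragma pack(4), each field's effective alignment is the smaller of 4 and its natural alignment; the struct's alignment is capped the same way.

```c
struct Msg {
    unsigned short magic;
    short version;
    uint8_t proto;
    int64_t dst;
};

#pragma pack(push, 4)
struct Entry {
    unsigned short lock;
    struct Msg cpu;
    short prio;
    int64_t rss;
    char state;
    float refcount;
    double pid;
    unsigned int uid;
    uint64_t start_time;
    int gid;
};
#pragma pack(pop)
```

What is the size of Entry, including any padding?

Msg: 0..2  magic  (2B, 2-aligned); 2..4  version  (2B, 2-aligned); 4..5  proto  (1B, 1-aligned); 5..8  -- padding (3B); 8..16  dst  (8B, 8-aligned); sizeof = 16, alignof = 8
0..2  lock  (2B, 2-aligned)
2..4  -- padding (2B)
4..20  cpu  (16B, 4-aligned)
20..22  prio  (2B, 2-aligned)
22..24  -- padding (2B)
24..32  rss  (8B, 4-aligned)
32..33  state  (1B, 1-aligned)
33..36  -- padding (3B)
36..40  refcount  (4B, 4-aligned)
40..48  pid  (8B, 4-aligned)
48..52  uid  (4B, 4-aligned)
52..60  start_time  (8B, 4-aligned)
60..64  gid  (4B, 4-aligned)
sizeof = 64, alignof = 4

64 bytes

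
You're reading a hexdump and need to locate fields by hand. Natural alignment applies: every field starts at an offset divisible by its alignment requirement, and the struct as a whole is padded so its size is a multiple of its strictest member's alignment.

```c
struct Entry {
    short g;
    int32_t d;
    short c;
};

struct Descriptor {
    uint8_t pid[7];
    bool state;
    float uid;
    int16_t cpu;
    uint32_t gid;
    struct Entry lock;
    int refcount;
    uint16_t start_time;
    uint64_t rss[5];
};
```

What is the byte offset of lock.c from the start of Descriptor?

28

Entry: @0: g [2B, align 2] → 2; +2 pad (align 4); @4: d [4B, align 4] → 8; @8: c [2B, align 2] → 10; +2 tail pad (align 4); size 12, align 4
@0: pid [7B, align 1] → 7
@7: state [1B, align 1] → 8
@8: uid [4B, align 4] → 12
@12: cpu [2B, align 2] → 14
+2 pad (align 4)
@16: gid [4B, align 4] → 20
@20: lock [12B, align 4] → 32
within Entry: c at 8
20 + 8 = 28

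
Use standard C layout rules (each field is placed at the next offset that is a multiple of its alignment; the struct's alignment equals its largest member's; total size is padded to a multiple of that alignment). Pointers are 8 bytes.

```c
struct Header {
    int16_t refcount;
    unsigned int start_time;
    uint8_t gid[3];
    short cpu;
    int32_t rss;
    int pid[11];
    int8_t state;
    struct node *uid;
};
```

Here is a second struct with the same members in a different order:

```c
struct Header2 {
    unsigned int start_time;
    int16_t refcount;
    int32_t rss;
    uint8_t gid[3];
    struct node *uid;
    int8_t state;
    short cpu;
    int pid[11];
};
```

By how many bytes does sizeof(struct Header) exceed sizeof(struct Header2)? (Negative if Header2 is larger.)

refcount at 0 (size 2, align 2) → ends 2
pad 2 to align 4 for start_time
start_time at 4 (size 4, align 4) → ends 8
gid at 8 (size 3, align 1) → ends 11
pad 1 to align 2 for cpu
cpu at 12 (size 2, align 2) → ends 14
pad 2 to align 4 for rss
rss at 16 (size 4, align 4) → ends 20
pid at 20 (size 44, align 4) → ends 64
state at 64 (size 1, align 1) → ends 65
pad 7 to align 8 for uid
uid at 72 (size 8, align 8) → ends 80
total 80 bytes, alignment 8
— Header2 —
start_time at 0 (size 4, align 4) → ends 4
refcount at 4 (size 2, align 2) → ends 6
pad 2 to align 4 for rss
rss at 8 (size 4, align 4) → ends 12
gid at 12 (size 3, align 1) → ends 15
pad 1 to align 8 for uid
uid at 16 (size 8, align 8) → ends 24
state at 24 (size 1, align 1) → ends 25
pad 1 to align 2 for cpu
cpu at 26 (size 2, align 2) → ends 28
pid at 28 (size 44, align 4) → ends 72
total 72 bytes, alignment 8
80 − 72 = 8

8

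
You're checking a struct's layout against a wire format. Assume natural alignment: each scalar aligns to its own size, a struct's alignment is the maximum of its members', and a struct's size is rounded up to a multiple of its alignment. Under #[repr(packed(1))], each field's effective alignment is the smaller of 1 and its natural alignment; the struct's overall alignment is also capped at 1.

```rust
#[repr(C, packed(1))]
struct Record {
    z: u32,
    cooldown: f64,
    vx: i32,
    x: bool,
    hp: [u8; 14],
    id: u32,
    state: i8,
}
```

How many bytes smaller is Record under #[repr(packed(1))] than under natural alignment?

natural layout:
  z at 0 (size 4, align 4) → ends 4
  pad 4 to align 8 for cooldown
  cooldown at 8 (size 8, align 8) → ends 16
  vx at 16 (size 4, align 4) → ends 20
  x at 20 (size 1, align 1) → ends 21
  hp at 21 (size 14, align 1) → ends 35
  pad 1 to align 4 for id
  id at 36 (size 4, align 4) → ends 40
  state at 40 (size 1, align 1) → ends 41
  tail pad 7 to reach multiple of 8
  total 48 bytes, alignment 8
packed(1) layout:
  z at 0 (size 4, align 1) → ends 4
  cooldown at 4 (size 8, align 1) → ends 12
  vx at 12 (size 4, align 1) → ends 16
  x at 16 (size 1, align 1) → ends 17
  hp at 17 (size 14, align 1) → ends 31
  id at 31 (size 4, align 1) → ends 35
  state at 35 (size 1, align 1) → ends 36
  total 36 bytes, alignment 1
48 − 36 = 12

12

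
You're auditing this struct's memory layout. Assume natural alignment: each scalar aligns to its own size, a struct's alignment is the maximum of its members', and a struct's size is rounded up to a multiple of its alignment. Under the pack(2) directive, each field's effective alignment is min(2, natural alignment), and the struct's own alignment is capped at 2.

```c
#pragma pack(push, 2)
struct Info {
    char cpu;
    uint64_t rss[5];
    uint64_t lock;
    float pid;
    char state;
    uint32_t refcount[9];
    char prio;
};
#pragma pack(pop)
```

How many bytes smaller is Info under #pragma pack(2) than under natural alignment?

10

natural layout:
  0..1  cpu  (1B, 1-aligned)
  1..8  -- padding (7B)
  8..48  rss  (40B, 8-aligned)
  48..56  lock  (8B, 8-aligned)
  56..60  pid  (4B, 4-aligned)
  60..61  state  (1B, 1-aligned)
  61..64  -- padding (3B)
  64..100  refcount  (36B, 4-aligned)
  100..101  prio  (1B, 1-aligned)
  101..104  -- tail padding (3B)
  sizeof = 104, alignof = 8
packed(2) layout:
  0..1  cpu  (1B, 1-aligned)
  1..2  -- padding (1B)
  2..42  rss  (40B, 2-aligned)
  42..50  lock  (8B, 2-aligned)
  50..54  pid  (4B, 2-aligned)
  54..55  state  (1B, 1-aligned)
  55..56  -- padding (1B)
  56..92  refcount  (36B, 2-aligned)
  92..93  prio  (1B, 1-aligned)
  93..94  -- tail padding (1B)
  sizeof = 94, alignof = 2
104 − 94 = 10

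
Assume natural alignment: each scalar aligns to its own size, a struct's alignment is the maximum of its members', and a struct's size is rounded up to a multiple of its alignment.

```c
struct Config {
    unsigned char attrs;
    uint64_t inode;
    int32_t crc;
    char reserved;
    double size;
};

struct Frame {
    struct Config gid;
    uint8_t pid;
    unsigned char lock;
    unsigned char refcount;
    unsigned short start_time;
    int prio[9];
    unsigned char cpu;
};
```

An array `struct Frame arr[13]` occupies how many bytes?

1040

Config: attrs at 0 (size 1, align 1) → ends 1; pad 7 to align 8 for inode; inode at 8 (size 8, align 8) → ends 16; crc at 16 (size 4, align 4) → ends 20; reserved at 20 (size 1, align 1) → ends 21; pad 3 to align 8 for size; size at 24 (size 8, align 8) → ends 32; total 32 bytes, alignment 8
gid at 0 (size 32, align 8) → ends 32
pid at 32 (size 1, align 1) → ends 33
lock at 33 (size 1, align 1) → ends 34
refcount at 34 (size 1, align 1) → ends 35
pad 1 to align 2 for start_time
start_time at 36 (size 2, align 2) → ends 38
pad 2 to align 4 for prio
prio at 40 (size 36, align 4) → ends 76
cpu at 76 (size 1, align 1) → ends 77
tail pad 3 to reach multiple of 8
total 80 bytes, alignment 8
array of 13: 13 × 80 = 1040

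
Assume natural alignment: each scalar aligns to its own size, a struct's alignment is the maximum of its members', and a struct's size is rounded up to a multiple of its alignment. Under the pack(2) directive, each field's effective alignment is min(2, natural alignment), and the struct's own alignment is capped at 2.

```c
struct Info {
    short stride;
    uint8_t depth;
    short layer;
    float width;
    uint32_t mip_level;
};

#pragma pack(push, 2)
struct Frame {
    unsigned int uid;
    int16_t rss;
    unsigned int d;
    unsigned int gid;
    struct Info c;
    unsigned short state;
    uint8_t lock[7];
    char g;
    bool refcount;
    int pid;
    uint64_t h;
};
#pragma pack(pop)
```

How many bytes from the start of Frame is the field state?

Info: 0..2  stride  (2B, 2-aligned); 2..3  depth  (1B, 1-aligned); 3..4  -- padding (1B); 4..6  layer  (2B, 2-aligned); 6..8  -- padding (2B); 8..12  width  (4B, 4-aligned); 12..16  mip_level  (4B, 4-aligned); sizeof = 16, alignof = 4
0..4  uid  (4B, 2-aligned)
4..6  rss  (2B, 2-aligned)
6..10  d  (4B, 2-aligned)
10..14  gid  (4B, 2-aligned)
14..30  c  (16B, 2-aligned)
30..32  state  (2B, 2-aligned)

30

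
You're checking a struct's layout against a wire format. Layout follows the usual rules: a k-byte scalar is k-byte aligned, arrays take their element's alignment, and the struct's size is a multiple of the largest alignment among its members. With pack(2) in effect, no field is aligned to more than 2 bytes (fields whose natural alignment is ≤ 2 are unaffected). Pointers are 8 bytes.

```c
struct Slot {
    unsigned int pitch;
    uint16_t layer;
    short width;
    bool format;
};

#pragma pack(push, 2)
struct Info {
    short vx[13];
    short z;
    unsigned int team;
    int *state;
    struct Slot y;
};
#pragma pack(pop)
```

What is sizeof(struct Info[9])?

468

Slot: 0..4  pitch  (4B, 4-aligned); 4..6  layer  (2B, 2-aligned); 6..8  width  (2B, 2-aligned); 8..9  format  (1B, 1-aligned); 9..12  -- tail padding (3B); sizeof = 12, alignof = 4
0..26  vx  (26B, 2-aligned)
26..28  z  (2B, 2-aligned)
28..32  team  (4B, 2-aligned)
32..40  state  (8B, 2-aligned)
40..52  y  (12B, 2-aligned)
sizeof = 52, alignof = 2
array of 9: 9 × 52 = 468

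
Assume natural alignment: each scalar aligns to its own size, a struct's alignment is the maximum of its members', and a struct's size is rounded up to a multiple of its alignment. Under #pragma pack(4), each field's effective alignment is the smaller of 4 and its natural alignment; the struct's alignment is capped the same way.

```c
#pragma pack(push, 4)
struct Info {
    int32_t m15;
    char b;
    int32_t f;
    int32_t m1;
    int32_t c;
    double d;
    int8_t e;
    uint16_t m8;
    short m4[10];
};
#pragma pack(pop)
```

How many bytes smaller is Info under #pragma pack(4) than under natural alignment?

4

natural layout:
  @0: m15 [4B, align 4] → 4
  @4: b [1B, align 1] → 5
  +3 pad (align 4)
  @8: f [4B, align 4] → 12
  @12: m1 [4B, align 4] → 16
  @16: c [4B, align 4] → 20
  +4 pad (align 8)
  @24: d [8B, align 8] → 32
  @32: e [1B, align 1] → 33
  +1 pad (align 2)
  @34: m8 [2B, align 2] → 36
  @36: m4 [20B, align 2] → 56
  size 56, align 8
packed(4) layout:
  @0: m15 [4B, align 4] → 4
  @4: b [1B, align 1] → 5
  +3 pad (align 4)
  @8: f [4B, align 4] → 12
  @12: m1 [4B, align 4] → 16
  @16: c [4B, align 4] → 20
  @20: d [8B, align 4] → 28
  @28: e [1B, align 1] → 29
  +1 pad (align 2)
  @30: m8 [2B, align 2] → 32
  @32: m4 [20B, align 2] → 52
  size 52, align 4
56 − 52 = 4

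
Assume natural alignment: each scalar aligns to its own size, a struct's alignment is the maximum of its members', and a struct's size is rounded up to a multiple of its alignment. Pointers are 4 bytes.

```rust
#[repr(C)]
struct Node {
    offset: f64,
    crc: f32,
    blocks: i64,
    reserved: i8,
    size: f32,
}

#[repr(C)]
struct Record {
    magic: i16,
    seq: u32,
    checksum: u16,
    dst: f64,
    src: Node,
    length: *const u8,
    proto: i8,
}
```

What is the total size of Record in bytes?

64

Node: @0: offset [8B, align 8] → 8; @8: crc [4B, align 4] → 12; +4 pad (align 8); @16: blocks [8B, align 8] → 24; @24: reserved [1B, align 1] → 25; +3 pad (align 4); @28: size [4B, align 4] → 32; size 32, align 8
@0: magic [2B, align 2] → 2
+2 pad (align 4)
@4: seq [4B, align 4] → 8
@8: checksum [2B, align 2] → 10
+6 pad (align 8)
@16: dst [8B, align 8] → 24
@24: src [32B, align 8] → 56
@56: length [4B, align 4] → 60
@60: proto [1B, align 1] → 61
+3 tail pad (align 8)
size 64, align 8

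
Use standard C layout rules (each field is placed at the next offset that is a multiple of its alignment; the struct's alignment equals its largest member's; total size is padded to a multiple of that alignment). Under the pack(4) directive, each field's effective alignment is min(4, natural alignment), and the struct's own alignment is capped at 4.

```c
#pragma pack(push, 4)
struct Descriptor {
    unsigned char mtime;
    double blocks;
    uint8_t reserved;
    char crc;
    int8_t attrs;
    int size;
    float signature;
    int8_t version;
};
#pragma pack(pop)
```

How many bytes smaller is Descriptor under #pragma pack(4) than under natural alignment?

4

natural layout:
  mtime at 0 (size 1, align 1) → ends 1
  pad 7 to align 8 for blocks
  blocks at 8 (size 8, align 8) → ends 16
  reserved at 16 (size 1, align 1) → ends 17
  crc at 17 (size 1, align 1) → ends 18
  attrs at 18 (size 1, align 1) → ends 19
  pad 1 to align 4 for size
  size at 20 (size 4, align 4) → ends 24
  signature at 24 (size 4, align 4) → ends 28
  version at 28 (size 1, align 1) → ends 29
  tail pad 3 to reach multiple of 8
  total 32 bytes, alignment 8
packed(4) layout:
  mtime at 0 (size 1, align 1) → ends 1
  pad 3 to align 4 for blocks
  blocks at 4 (size 8, align 4) → ends 12
  reserved at 12 (size 1, align 1) → ends 13
  crc at 13 (size 1, align 1) → ends 14
  attrs at 14 (size 1, align 1) → ends 15
  pad 1 to align 4 for size
  size at 16 (size 4, align 4) → ends 20
  signature at 20 (size 4, align 4) → ends 24
  version at 24 (size 1, align 1) → ends 25
  tail pad 3 to reach multiple of 4
  total 28 bytes, alignment 4
32 − 28 = 4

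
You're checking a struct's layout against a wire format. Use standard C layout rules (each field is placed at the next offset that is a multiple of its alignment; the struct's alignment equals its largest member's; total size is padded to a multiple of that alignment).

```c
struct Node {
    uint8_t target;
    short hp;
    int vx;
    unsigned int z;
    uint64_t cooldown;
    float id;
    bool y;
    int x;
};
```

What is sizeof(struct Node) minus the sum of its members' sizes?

0..1  target  (1B, 1-aligned)
1..2  -- padding (1B)
2..4  hp  (2B, 2-aligned)
4..8  vx  (4B, 4-aligned)
8..12  z  (4B, 4-aligned)
12..16  -- padding (4B)
16..24  cooldown  (8B, 8-aligned)
24..28  id  (4B, 4-aligned)
28..29  y  (1B, 1-aligned)
29..32  -- padding (3B)
32..36  x  (4B, 4-aligned)
36..40  -- tail padding (4B)
sizeof = 40, alignof = 8
data bytes 28, size 40 → padding 12

12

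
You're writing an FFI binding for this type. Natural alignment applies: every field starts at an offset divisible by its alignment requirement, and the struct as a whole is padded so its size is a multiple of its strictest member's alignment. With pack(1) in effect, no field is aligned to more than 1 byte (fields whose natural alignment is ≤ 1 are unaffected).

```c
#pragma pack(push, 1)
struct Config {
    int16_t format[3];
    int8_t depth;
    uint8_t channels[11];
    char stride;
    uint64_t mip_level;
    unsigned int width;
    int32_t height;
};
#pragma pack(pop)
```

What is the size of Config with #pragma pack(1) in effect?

35

@0: format [6B, align 1] → 6
@6: depth [1B, align 1] → 7
@7: channels [11B, align 1] → 18
@18: stride [1B, align 1] → 19
@19: mip_level [8B, align 1] → 27
@27: width [4B, align 1] → 31
@31: height [4B, align 1] → 35
size 35, align 1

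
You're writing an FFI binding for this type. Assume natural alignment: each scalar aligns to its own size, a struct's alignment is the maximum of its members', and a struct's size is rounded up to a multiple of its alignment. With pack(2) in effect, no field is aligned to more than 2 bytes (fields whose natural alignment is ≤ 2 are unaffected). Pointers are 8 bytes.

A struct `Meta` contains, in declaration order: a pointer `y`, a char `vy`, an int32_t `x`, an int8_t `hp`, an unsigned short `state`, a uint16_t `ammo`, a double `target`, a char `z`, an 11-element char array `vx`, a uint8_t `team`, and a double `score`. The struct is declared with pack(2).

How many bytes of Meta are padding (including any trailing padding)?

3

@0: y [8B, align 2] → 8
@8: vy [1B, align 1] → 9
+1 pad (align 2)
@10: x [4B, align 2] → 14
@14: hp [1B, align 1] → 15
+1 pad (align 2)
@16: state [2B, align 2] → 18
@18: ammo [2B, align 2] → 20
@20: target [8B, align 2] → 28
@28: z [1B, align 1] → 29
@29: vx [11B, align 1] → 40
@40: team [1B, align 1] → 41
+1 pad (align 2)
@42: score [8B, align 2] → 50
size 50, align 2
data bytes 47, size 50 → padding 3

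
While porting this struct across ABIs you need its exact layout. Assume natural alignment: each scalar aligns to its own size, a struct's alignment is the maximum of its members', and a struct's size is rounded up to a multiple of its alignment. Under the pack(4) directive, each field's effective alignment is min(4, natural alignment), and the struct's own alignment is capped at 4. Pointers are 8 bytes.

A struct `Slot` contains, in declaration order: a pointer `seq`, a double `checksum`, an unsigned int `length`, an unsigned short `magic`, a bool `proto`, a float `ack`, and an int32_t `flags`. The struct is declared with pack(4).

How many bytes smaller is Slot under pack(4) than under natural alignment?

0

natural layout:
  @0: seq [8B, align 8] → 8
  @8: checksum [8B, align 8] → 16
  @16: length [4B, align 4] → 20
  @20: magic [2B, align 2] → 22
  @22: proto [1B, align 1] → 23
  +1 pad (align 4)
  @24: ack [4B, align 4] → 28
  @28: flags [4B, align 4] → 32
  size 32, align 8
packed(4) layout:
  @0: seq [8B, align 4] → 8
  @8: checksum [8B, align 4] → 16
  @16: length [4B, align 4] → 20
  @20: magic [2B, align 2] → 22
  @22: proto [1B, align 1] → 23
  +1 pad (align 4)
  @24: ack [4B, align 4] → 28
  @28: flags [4B, align 4] → 32
  size 32, align 4
32 − 32 = 0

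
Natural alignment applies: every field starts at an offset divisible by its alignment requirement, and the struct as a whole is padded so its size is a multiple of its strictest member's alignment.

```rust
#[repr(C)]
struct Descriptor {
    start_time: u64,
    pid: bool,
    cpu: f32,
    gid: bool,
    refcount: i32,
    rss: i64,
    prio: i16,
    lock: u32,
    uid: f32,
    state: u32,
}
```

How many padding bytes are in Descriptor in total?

8

0..8  start_time  (8B, 8-aligned)
8..9  pid  (1B, 1-aligned)
9..12  -- padding (3B)
12..16  cpu  (4B, 4-aligned)
16..17  gid  (1B, 1-aligned)
17..20  -- padding (3B)
20..24  refcount  (4B, 4-aligned)
24..32  rss  (8B, 8-aligned)
32..34  prio  (2B, 2-aligned)
34..36  -- padding (2B)
36..40  lock  (4B, 4-aligned)
40..44  uid  (4B, 4-aligned)
44..48  state  (4B, 4-aligned)
sizeof = 48, alignof = 8
data bytes 40, size 48 → padding 8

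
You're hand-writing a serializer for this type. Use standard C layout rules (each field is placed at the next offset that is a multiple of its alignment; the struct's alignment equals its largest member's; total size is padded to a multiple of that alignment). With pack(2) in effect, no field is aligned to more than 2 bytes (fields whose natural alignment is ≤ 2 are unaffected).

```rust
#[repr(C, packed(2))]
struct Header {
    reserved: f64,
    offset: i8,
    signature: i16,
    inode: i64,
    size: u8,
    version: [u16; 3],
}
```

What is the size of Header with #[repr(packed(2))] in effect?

@0: reserved [8B, align 2] → 8
@8: offset [1B, align 1] → 9
+1 pad (align 2)
@10: signature [2B, align 2] → 12
@12: inode [8B, align 2] → 20
@20: size [1B, align 1] → 21
+1 pad (align 2)
@22: version [6B, align 2] → 28
size 28, align 2

28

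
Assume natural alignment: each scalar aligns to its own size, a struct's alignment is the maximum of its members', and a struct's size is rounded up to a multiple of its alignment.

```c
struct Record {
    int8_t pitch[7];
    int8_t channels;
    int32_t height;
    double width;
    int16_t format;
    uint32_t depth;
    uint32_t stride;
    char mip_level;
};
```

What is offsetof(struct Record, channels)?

@0: pitch [7B, align 1] → 7
@7: channels [1B, align 1] → 8

7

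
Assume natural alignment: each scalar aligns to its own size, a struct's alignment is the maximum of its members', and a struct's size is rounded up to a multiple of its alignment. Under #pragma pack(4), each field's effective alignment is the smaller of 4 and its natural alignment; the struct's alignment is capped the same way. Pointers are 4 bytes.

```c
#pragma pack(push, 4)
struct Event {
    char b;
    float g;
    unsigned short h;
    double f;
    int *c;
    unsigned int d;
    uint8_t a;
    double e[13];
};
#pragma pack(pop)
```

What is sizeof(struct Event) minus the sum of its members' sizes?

8

0..1  b  (1B, 1-aligned)
1..4  -- padding (3B)
4..8  g  (4B, 4-aligned)
8..10  h  (2B, 2-aligned)
10..12  -- padding (2B)
12..20  f  (8B, 4-aligned)
20..24  c  (4B, 4-aligned)
24..28  d  (4B, 4-aligned)
28..29  a  (1B, 1-aligned)
29..32  -- padding (3B)
32..136  e  (104B, 4-aligned)
sizeof = 136, alignof = 4
data bytes 128, size 136 → padding 8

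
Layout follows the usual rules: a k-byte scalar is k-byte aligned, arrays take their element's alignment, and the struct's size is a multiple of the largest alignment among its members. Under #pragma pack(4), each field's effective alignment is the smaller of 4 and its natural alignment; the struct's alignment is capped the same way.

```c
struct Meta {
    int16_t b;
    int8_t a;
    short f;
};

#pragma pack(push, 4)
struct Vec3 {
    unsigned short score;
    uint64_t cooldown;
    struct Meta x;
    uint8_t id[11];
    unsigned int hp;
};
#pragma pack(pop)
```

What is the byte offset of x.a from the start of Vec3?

Meta: 0..2  b  (2B, 2-aligned); 2..3  a  (1B, 1-aligned); 3..4  -- padding (1B); 4..6  f  (2B, 2-aligned); sizeof = 6, alignof = 2
0..2  score  (2B, 2-aligned)
2..4  -- padding (2B)
4..12  cooldown  (8B, 4-aligned)
12..18  x  (6B, 2-aligned)
within Meta: a at 2
12 + 2 = 14

14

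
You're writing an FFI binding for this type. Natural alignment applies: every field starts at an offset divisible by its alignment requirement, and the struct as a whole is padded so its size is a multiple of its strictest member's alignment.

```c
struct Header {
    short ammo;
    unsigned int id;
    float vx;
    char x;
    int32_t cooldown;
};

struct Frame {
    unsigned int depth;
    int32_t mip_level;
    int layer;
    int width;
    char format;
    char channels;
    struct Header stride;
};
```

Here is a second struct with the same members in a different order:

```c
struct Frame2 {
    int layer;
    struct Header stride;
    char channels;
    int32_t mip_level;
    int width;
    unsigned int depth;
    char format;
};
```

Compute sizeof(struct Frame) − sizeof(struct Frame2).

Header: @0: ammo [2B, align 2] → 2; +2 pad (align 4); @4: id [4B, align 4] → 8; @8: vx [4B, align 4] → 12; @12: x [1B, align 1] → 13; +3 pad (align 4); @16: cooldown [4B, align 4] → 20; size 20, align 4
@0: depth [4B, align 4] → 4
@4: mip_level [4B, align 4] → 8
@8: layer [4B, align 4] → 12
@12: width [4B, align 4] → 16
@16: format [1B, align 1] → 17
@17: channels [1B, align 1] → 18
+2 pad (align 4)
@20: stride [20B, align 4] → 40
size 40, align 4
— Frame2 —
@0: layer [4B, align 4] → 4
@4: stride [20B, align 4] → 24
@24: channels [1B, align 1] → 25
+3 pad (align 4)
@28: mip_level [4B, align 4] → 32
@32: width [4B, align 4] → 36
@36: depth [4B, align 4] → 40
@40: format [1B, align 1] → 41
+3 tail pad (align 4)
size 44, align 4
40 − 44 = -4

-4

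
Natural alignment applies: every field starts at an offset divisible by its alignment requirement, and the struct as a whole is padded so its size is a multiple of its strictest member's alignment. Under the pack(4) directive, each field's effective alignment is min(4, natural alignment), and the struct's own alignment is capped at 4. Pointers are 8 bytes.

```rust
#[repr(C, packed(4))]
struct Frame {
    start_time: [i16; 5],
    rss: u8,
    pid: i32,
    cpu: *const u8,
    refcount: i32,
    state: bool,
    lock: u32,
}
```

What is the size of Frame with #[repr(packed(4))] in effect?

36

@0: start_time [10B, align 2] → 10
@10: rss [1B, align 1] → 11
+1 pad (align 4)
@12: pid [4B, align 4] → 16
@16: cpu [8B, align 4] → 24
@24: refcount [4B, align 4] → 28
@28: state [1B, align 1] → 29
+3 pad (align 4)
@32: lock [4B, align 4] → 36
size 36, align 4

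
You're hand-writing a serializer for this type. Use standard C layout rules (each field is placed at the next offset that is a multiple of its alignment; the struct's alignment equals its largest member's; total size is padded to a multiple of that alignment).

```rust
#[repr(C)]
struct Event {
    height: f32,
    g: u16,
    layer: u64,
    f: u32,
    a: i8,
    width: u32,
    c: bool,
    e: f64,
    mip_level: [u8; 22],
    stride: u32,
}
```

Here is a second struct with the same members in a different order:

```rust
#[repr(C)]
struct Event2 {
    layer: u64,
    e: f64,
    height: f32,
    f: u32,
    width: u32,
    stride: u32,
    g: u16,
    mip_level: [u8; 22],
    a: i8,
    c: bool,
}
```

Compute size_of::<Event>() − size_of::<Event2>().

0..4  height  (4B, 4-aligned)
4..6  g  (2B, 2-aligned)
6..8  -- padding (2B)
8..16  layer  (8B, 8-aligned)
16..20  f  (4B, 4-aligned)
20..21  a  (1B, 1-aligned)
21..24  -- padding (3B)
24..28  width  (4B, 4-aligned)
28..29  c  (1B, 1-aligned)
29..32  -- padding (3B)
32..40  e  (8B, 8-aligned)
40..62  mip_level  (22B, 1-aligned)
62..64  -- padding (2B)
64..68  stride  (4B, 4-aligned)
68..72  -- tail padding (4B)
sizeof = 72, alignof = 8
— Event2 —
0..8  layer  (8B, 8-aligned)
8..16  e  (8B, 8-aligned)
16..20  height  (4B, 4-aligned)
20..24  f  (4B, 4-aligned)
24..28  width  (4B, 4-aligned)
28..32  stride  (4B, 4-aligned)
32..34  g  (2B, 2-aligned)
34..56  mip_level  (22B, 1-aligned)
56..57  a  (1B, 1-aligned)
57..58  c  (1B, 1-aligned)
58..64  -- tail padding (6B)
sizeof = 64, alignof = 8
72 − 64 = 8

8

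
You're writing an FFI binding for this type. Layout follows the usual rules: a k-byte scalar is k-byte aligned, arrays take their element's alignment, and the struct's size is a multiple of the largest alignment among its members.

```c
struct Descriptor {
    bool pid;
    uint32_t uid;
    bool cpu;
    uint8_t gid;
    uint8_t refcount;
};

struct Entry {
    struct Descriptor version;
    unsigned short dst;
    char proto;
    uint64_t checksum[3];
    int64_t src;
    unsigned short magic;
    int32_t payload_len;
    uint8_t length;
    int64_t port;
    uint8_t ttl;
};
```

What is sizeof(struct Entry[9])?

Descriptor: 0..1  pid  (1B, 1-aligned); 1..4  -- padding (3B); 4..8  uid  (4B, 4-aligned); 8..9  cpu  (1B, 1-aligned); 9..10  gid  (1B, 1-aligned); 10..11  refcount  (1B, 1-aligned); 11..12  -- tail padding (1B); sizeof = 12, alignof = 4
0..12  version  (12B, 4-aligned)
12..14  dst  (2B, 2-aligned)
14..15  proto  (1B, 1-aligned)
15..16  -- padding (1B)
16..40  checksum  (24B, 8-aligned)
40..48  src  (8B, 8-aligned)
48..50  magic  (2B, 2-aligned)
50..52  -- padding (2B)
52..56  payload_len  (4B, 4-aligned)
56..57  length  (1B, 1-aligned)
57..64  -- padding (7B)
64..72  port  (8B, 8-aligned)
72..73  ttl  (1B, 1-aligned)
73..80  -- tail padding (7B)
sizeof = 80, alignof = 8
array of 9: 9 × 80 = 720

720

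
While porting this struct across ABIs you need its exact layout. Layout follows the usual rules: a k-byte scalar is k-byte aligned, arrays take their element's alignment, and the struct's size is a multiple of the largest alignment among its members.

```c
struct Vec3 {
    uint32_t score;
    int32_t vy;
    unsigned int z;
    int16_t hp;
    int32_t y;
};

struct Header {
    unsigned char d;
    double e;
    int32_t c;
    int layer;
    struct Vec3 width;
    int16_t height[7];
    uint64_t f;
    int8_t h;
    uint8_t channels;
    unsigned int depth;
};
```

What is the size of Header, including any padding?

Vec3: @0: score [4B, align 4] → 4; @4: vy [4B, align 4] → 8; @8: z [4B, align 4] → 12; @12: hp [2B, align 2] → 14; +2 pad (align 4); @16: y [4B, align 4] → 20; size 20, align 4
@0: d [1B, align 1] → 1
+7 pad (align 8)
@8: e [8B, align 8] → 16
@16: c [4B, align 4] → 20
@20: layer [4B, align 4] → 24
@24: width [20B, align 4] → 44
@44: height [14B, align 2] → 58
+6 pad (align 8)
@64: f [8B, align 8] → 72
@72: h [1B, align 1] → 73
@73: channels [1B, align 1] → 74
+2 pad (align 4)
@76: depth [4B, align 4] → 80
size 80, align 8

80 bytes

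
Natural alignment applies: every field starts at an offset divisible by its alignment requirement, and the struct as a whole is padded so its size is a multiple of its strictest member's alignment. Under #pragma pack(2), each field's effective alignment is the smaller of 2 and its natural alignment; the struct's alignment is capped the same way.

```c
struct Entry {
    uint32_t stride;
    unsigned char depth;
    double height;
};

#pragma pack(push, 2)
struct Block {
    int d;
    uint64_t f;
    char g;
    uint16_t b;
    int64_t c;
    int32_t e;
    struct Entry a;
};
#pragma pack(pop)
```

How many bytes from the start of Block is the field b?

14

Entry: 0..4  stride  (4B, 4-aligned); 4..5  depth  (1B, 1-aligned); 5..8  -- padding (3B); 8..16  height  (8B, 8-aligned); sizeof = 16, alignof = 8
0..4  d  (4B, 2-aligned)
4..12  f  (8B, 2-aligned)
12..13  g  (1B, 1-aligned)
13..14  -- padding (1B)
14..16  b  (2B, 2-aligned)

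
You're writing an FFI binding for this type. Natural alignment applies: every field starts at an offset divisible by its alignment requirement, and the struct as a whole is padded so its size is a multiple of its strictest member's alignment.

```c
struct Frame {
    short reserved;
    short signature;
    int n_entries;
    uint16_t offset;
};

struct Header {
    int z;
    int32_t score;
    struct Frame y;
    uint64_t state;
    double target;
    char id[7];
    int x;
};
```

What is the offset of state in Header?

Frame: 0..2  reserved  (2B, 2-aligned); 2..4  signature  (2B, 2-aligned); 4..8  n_entries  (4B, 4-aligned); 8..10  offset  (2B, 2-aligned); 10..12  -- tail padding (2B); sizeof = 12, alignof = 4
0..4  z  (4B, 4-aligned)
4..8  score  (4B, 4-aligned)
8..20  y  (12B, 4-aligned)
20..24  -- padding (4B)
24..32  state  (8B, 8-aligned)

24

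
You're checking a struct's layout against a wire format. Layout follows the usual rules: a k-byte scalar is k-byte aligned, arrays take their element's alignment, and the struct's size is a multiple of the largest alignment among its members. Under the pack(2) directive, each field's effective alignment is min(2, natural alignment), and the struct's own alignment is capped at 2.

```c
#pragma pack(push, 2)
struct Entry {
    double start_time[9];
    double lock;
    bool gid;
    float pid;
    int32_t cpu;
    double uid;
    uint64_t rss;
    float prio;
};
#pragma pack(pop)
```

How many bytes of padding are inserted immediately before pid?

0..72  start_time  (72B, 2-aligned)
72..80  lock  (8B, 2-aligned)
80..81  gid  (1B, 1-aligned)
81..82  -- padding (1B)
82..86  pid  (4B, 2-aligned)

1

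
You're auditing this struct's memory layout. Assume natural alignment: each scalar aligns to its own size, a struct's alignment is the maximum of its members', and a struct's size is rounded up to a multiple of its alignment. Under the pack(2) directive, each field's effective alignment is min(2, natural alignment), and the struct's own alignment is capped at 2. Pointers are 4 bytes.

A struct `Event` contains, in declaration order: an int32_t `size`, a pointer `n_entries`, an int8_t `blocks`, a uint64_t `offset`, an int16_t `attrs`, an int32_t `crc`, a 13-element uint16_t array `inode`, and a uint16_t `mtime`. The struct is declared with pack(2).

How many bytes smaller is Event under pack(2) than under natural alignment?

12

natural layout:
  size at 0 (size 4, align 4) → ends 4
  n_entries at 4 (size 4, align 4) → ends 8
  blocks at 8 (size 1, align 1) → ends 9
  pad 7 to align 8 for offset
  offset at 16 (size 8, align 8) → ends 24
  attrs at 24 (size 2, align 2) → ends 26
  pad 2 to align 4 for crc
  crc at 28 (size 4, align 4) → ends 32
  inode at 32 (size 26, align 2) → ends 58
  mtime at 58 (size 2, align 2) → ends 60
  tail pad 4 to reach multiple of 8
  total 64 bytes, alignment 8
packed(2) layout:
  size at 0 (size 4, align 2) → ends 4
  n_entries at 4 (size 4, align 2) → ends 8
  blocks at 8 (size 1, align 1) → ends 9
  pad 1 to align 2 for offset
  offset at 10 (size 8, align 2) → ends 18
  attrs at 18 (size 2, align 2) → ends 20
  crc at 20 (size 4, align 2) → ends 24
  inode at 24 (size 26, align 2) → ends 50
  mtime at 50 (size 2, align 2) → ends 52
  total 52 bytes, alignment 2
64 − 52 = 12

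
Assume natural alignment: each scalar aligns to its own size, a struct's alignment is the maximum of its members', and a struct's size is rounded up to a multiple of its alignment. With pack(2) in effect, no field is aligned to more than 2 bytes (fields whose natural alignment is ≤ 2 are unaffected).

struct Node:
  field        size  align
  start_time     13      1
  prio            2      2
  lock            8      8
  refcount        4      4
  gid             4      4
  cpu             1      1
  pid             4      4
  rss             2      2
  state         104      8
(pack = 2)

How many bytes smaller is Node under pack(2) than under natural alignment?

natural layout:
  0..13  start_time  (13B, 1-aligned)
  13..14  -- padding (1B)
  14..16  prio  (2B, 2-aligned)
  16..24  lock  (8B, 8-aligned)
  24..28  refcount  (4B, 4-aligned)
  28..32  gid  (4B, 4-aligned)
  32..33  cpu  (1B, 1-aligned)
  33..36  -- padding (3B)
  36..40  pid  (4B, 4-aligned)
  40..42  rss  (2B, 2-aligned)
  42..48  -- padding (6B)
  48..152  state  (104B, 8-aligned)
  sizeof = 152, alignof = 8
packed(2) layout:
  0..13  start_time  (13B, 1-aligned)
  13..14  -- padding (1B)
  14..16  prio  (2B, 2-aligned)
  16..24  lock  (8B, 2-aligned)
  24..28  refcount  (4B, 2-aligned)
  28..32  gid  (4B, 2-aligned)
  32..33  cpu  (1B, 1-aligned)
  33..34  -- padding (1B)
  34..38  pid  (4B, 2-aligned)
  38..40  rss  (2B, 2-aligned)
  40..144  state  (104B, 2-aligned)
  sizeof = 144, alignof = 2
152 − 144 = 8

8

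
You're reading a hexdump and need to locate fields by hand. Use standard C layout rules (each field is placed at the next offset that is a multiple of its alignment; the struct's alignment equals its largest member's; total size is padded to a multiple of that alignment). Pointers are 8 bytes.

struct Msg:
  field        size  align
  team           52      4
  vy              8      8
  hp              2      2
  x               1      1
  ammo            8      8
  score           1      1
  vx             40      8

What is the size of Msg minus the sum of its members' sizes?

16

0..52  team  (52B, 4-aligned)
52..56  -- padding (4B)
56..64  vy  (8B, 8-aligned)
64..66  hp  (2B, 2-aligned)
66..67  x  (1B, 1-aligned)
67..72  -- padding (5B)
72..80  ammo  (8B, 8-aligned)
80..81  score  (1B, 1-aligned)
81..88  -- padding (7B)
88..128  vx  (40B, 8-aligned)
sizeof = 128, alignof = 8
data bytes 112, size 128 → padding 16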